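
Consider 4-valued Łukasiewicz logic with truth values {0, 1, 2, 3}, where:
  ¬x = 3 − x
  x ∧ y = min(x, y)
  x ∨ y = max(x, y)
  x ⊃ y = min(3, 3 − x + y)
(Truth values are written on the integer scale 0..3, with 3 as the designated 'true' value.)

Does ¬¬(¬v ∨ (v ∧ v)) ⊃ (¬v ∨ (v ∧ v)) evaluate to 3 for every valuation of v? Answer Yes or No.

v = 0 ↦ 3
v = 1 ↦ 3
v = 2 ↦ 3
v = 3 ↦ 3
Every assignment gives a value ≥ 3.

Yes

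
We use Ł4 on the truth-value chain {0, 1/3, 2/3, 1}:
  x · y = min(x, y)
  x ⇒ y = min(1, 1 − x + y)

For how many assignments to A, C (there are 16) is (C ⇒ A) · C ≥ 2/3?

5

A = 0, C = 0 ↦ 0  <
A = 0, C = 1/3 ↦ 1/3  <
A = 0, C = 2/3 ↦ 1/3  <
A = 0, C = 1 ↦ 0  <
A = 1/3, C = 0 ↦ 0  <
A = 1/3, C = 1/3 ↦ 1/3  <
A = 1/3, C = 2/3 ↦ 2/3  ≥
A = 1/3, C = 1 ↦ 1/3  <
A = 2/3, C = 0 ↦ 0  <
A = 2/3, C = 1/3 ↦ 1/3  <
A = 2/3, C = 2/3 ↦ 2/3  ≥
A = 2/3, C = 1 ↦ 2/3  ≥
A = 1, C = 0 ↦ 0  <
A = 1, C = 1/3 ↦ 1/3  <
A = 1, C = 2/3 ↦ 2/3  ≥
A = 1, C = 1 ↦ 1  ≥
So 5 of the 16 assignments meet the threshold.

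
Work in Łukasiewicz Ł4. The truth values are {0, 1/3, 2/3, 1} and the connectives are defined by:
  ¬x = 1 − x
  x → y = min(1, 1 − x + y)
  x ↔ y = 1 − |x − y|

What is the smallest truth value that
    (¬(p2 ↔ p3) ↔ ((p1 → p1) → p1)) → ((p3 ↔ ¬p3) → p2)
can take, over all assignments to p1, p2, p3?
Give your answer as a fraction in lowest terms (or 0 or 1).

Take p1 = 1/3, p2 = 0, p3 = 1/3:
p2 ↔ p3 = 0 ↔ 1/3 = 2/3
¬(p2 ↔ p3) = ¬2/3 = 1/3
p1 → p1 = 1/3 → 1/3 = 1
(p1 → p1) → p1 = 1 → 1/3 = 1/3
¬(p2 ↔ p3) ↔ ((p1 → p1) → p1) = 1/3 ↔ 1/3 = 1
¬p3 = ¬1/3 = 2/3
p3 ↔ ¬p3 = 1/3 ↔ 2/3 = 2/3
(p3 ↔ ¬p3) → p2 = 2/3 → 0 = 1/3
(¬(p2 ↔ p3) ↔ ((p1 → p1) → p1)) → ((p3 ↔ ¬p3) → p2) = 1 → 1/3 = 1/3
No assignment yields a value below 1/3, so this is the minimum.

1/3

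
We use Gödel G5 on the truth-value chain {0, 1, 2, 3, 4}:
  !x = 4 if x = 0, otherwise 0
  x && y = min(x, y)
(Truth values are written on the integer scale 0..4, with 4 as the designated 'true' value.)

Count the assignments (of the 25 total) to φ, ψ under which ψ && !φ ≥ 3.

value 4: 1 assignment (counts)
value 3: 1 assignment (counts)
value 2: 1 assignment
value 1: 1 assignment
value 0: 21 assignments
So 2 of the 25 assignments meet the threshold.

2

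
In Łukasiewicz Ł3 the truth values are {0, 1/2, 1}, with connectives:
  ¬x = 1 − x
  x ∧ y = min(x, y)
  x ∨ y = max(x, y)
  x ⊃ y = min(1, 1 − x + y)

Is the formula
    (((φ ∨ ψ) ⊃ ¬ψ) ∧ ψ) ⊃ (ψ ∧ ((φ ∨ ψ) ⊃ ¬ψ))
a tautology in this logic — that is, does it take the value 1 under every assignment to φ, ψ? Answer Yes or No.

φ = 0, ψ = 0 ↦ 1
φ = 0, ψ = 1/2 ↦ 1
φ = 0, ψ = 1 ↦ 1
φ = 1/2, ψ = 0 ↦ 1
φ = 1/2, ψ = 1/2 ↦ 1
φ = 1/2, ψ = 1 ↦ 1
φ = 1, ψ = 0 ↦ 1
φ = 1, ψ = 1/2 ↦ 1
φ = 1, ψ = 1 ↦ 1
Every assignment gives a value ≥ 1.

Yes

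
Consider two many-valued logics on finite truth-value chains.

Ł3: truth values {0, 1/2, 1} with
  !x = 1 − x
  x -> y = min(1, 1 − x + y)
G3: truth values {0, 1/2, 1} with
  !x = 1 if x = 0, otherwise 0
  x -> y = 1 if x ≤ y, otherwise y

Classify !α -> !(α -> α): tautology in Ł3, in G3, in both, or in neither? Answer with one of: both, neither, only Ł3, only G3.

In Ł3: at α = 0 the value is 0 — not a tautology.
In G3: at α = 0 the value is 0 — not a tautology.

neither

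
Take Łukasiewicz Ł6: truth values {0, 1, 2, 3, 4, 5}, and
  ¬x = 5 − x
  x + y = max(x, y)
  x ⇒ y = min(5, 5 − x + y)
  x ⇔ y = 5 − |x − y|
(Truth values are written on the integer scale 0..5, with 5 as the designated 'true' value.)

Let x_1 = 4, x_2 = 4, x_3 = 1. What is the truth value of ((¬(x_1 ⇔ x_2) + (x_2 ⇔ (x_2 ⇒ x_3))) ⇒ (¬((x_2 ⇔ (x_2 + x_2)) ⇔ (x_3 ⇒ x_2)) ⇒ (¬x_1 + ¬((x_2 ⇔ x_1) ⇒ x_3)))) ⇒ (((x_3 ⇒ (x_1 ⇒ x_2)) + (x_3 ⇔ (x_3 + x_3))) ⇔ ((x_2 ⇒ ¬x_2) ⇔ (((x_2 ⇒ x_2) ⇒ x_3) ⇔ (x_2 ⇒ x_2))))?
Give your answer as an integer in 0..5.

x_1 ⇔ x_2 = 4 ⇔ 4 = 5
¬(x_1 ⇔ x_2) = ¬5 = 0
x_2 ⇒ x_3 = 4 ⇒ 1 = 2
x_2 ⇔ (x_2 ⇒ x_3) = 4 ⇔ 2 = 3
¬(x_1 ⇔ x_2) + (x_2 ⇔ (x_2 ⇒ x_3)) = 0 + 3 = 3
x_2 + x_2 = 4 + 4 = 4
x_2 ⇔ (x_2 + x_2) = 4 ⇔ 4 = 5
x_3 ⇒ x_2 = 1 ⇒ 4 = 5
(x_2 ⇔ (x_2 + x_2)) ⇔ (x_3 ⇒ x_2) = 5 ⇔ 5 = 5
¬((x_2 ⇔ (x_2 + x_2)) ⇔ (x_3 ⇒ x_2)) = ¬5 = 0
¬x_1 = ¬4 = 1
x_2 ⇔ x_1 = 4 ⇔ 4 = 5
(x_2 ⇔ x_1) ⇒ x_3 = 5 ⇒ 1 = 1
¬((x_2 ⇔ x_1) ⇒ x_3) = ¬1 = 4
¬x_1 + ¬((x_2 ⇔ x_1) ⇒ x_3) = 1 + 4 = 4
¬((x_2 ⇔ (x_2 + x_2)) ⇔ (x_3 ⇒ x_2)) ⇒ (¬x_1 + ¬((x_2 ⇔ x_1) ⇒ x_3)) = 0 ⇒ 4 = 5
(¬(x_1 ⇔ x_2) + (x_2 ⇔ (x_2 ⇒ x_3))) ⇒ (¬((x_2 ⇔ (x_2 + x_2)) ⇔ (x_3 ⇒ x_2)) ⇒ (¬x_1 + ¬((x_2 ⇔ x_1) ⇒ x_3))) = 3 ⇒ 5 = 5
x_1 ⇒ x_2 = 4 ⇒ 4 = 5
x_3 ⇒ (x_1 ⇒ x_2) = 1 ⇒ 5 = 5
x_3 + x_3 = 1 + 1 = 1
x_3 ⇔ (x_3 + x_3) = 1 ⇔ 1 = 5
(x_3 ⇒ (x_1 ⇒ x_2)) + (x_3 ⇔ (x_3 + x_3)) = 5 + 5 = 5
¬x_2 = ¬4 = 1
x_2 ⇒ ¬x_2 = 4 ⇒ 1 = 2
x_2 ⇒ x_2 = 4 ⇒ 4 = 5
(x_2 ⇒ x_2) ⇒ x_3 = 5 ⇒ 1 = 1
x_2 ⇒ x_2 = 4 ⇒ 4 = 5
((x_2 ⇒ x_2) ⇒ x_3) ⇔ (x_2 ⇒ x_2) = 1 ⇔ 5 = 1
(x_2 ⇒ ¬x_2) ⇔ (((x_2 ⇒ x_2) ⇒ x_3) ⇔ (x_2 ⇒ x_2)) = 2 ⇔ 1 = 4
((x_3 ⇒ (x_1 ⇒ x_2)) + (x_3 ⇔ (x_3 + x_3))) ⇔ ((x_2 ⇒ ¬x_2) ⇔ (((x_2 ⇒ x_2) ⇒ x_3) ⇔ (x_2 ⇒ x_2))) = 5 ⇔ 4 = 4
((¬(x_1 ⇔ x_2) + (x_2 ⇔ (x_2 ⇒ x_3))) ⇒ (¬((x_2 ⇔ (x_2 + x_2)) ⇔ (x_3 ⇒ x_2)) ⇒ (¬x_1 + ¬((x_2 ⇔ x_1) ⇒ x_3)))) ⇒ (((x_3 ⇒ (x_1 ⇒ x_2)) + (x_3 ⇔ (x_3 + x_3))) ⇔ ((x_2 ⇒ ¬x_2) ⇔ (((x_2 ⇒ x_2) ⇒ x_3) ⇔ (x_2 ⇒ x_2)))) = 5 ⇒ 4 = 4

4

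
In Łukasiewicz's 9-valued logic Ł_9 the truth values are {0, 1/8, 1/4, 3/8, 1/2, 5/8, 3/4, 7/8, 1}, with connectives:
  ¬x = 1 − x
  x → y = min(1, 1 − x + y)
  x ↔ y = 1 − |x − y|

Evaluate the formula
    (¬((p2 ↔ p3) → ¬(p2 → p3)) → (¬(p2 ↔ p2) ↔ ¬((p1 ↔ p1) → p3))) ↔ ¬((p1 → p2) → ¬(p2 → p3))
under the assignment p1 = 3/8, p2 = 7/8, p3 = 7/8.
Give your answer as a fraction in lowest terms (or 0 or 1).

7/8

p2 ↔ p3 = 7/8 ↔ 7/8 = 1
p2 → p3 = 7/8 → 7/8 = 1
¬(p2 → p3) = ¬1 = 0
(p2 ↔ p3) → ¬(p2 → p3) = 1 → 0 = 0
¬((p2 ↔ p3) → ¬(p2 → p3)) = ¬0 = 1
p2 ↔ p2 = 7/8 ↔ 7/8 = 1
¬(p2 ↔ p2) = ¬1 = 0
p1 ↔ p1 = 3/8 ↔ 3/8 = 1
(p1 ↔ p1) → p3 = 1 → 7/8 = 7/8
¬((p1 ↔ p1) → p3) = ¬7/8 = 1/8
¬(p2 ↔ p2) ↔ ¬((p1 ↔ p1) → p3) = 0 ↔ 1/8 = 7/8
¬((p2 ↔ p3) → ¬(p2 → p3)) → (¬(p2 ↔ p2) ↔ ¬((p1 ↔ p1) → p3)) = 1 → 7/8 = 7/8
p1 → p2 = 3/8 → 7/8 = 1
p2 → p3 = 7/8 → 7/8 = 1
¬(p2 → p3) = ¬1 = 0
(p1 → p2) → ¬(p2 → p3) = 1 → 0 = 0
¬((p1 → p2) → ¬(p2 → p3)) = ¬0 = 1
(¬((p2 ↔ p3) → ¬(p2 → p3)) → (¬(p2 ↔ p2) ↔ ¬((p1 ↔ p1) → p3))) ↔ ¬((p1 → p2) → ¬(p2 → p3)) = 7/8 ↔ 1 = 7/8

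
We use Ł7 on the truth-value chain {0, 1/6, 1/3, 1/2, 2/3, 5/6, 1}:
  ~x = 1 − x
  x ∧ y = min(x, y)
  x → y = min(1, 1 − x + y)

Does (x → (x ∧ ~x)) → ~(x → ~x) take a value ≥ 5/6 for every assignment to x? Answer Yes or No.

No

Counterexample: take x = 0.
~x = ~0 = 1
x ∧ ~x = 0 ∧ 1 = 0
x → (x ∧ ~x) = 0 → 0 = 1
~x = ~0 = 1
x → ~x = 0 → 1 = 1
~(x → ~x) = ~1 = 0
(x → (x ∧ ~x)) → ~(x → ~x) = 1 → 0 = 0
This gives 0, which is below 5/6.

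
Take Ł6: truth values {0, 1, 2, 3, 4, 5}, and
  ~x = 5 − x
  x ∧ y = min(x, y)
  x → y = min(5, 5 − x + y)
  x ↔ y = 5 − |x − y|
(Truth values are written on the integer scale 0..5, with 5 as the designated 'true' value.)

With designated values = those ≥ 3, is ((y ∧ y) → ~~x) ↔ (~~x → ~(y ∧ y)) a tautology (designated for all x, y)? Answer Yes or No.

No

Counterexample: take x = 0, y = 3.
y ∧ y = 3 ∧ 3 = 3
~x = ~0 = 5
~~x = ~5 = 0
(y ∧ y) → ~~x = 3 → 0 = 2
~x = ~0 = 5
~~x = ~5 = 0
y ∧ y = 3 ∧ 3 = 3
~(y ∧ y) = ~3 = 2
~~x → ~(y ∧ y) = 0 → 2 = 5
((y ∧ y) → ~~x) ↔ (~~x → ~(y ∧ y)) = 2 ↔ 5 = 2
This gives 2, which is below 3.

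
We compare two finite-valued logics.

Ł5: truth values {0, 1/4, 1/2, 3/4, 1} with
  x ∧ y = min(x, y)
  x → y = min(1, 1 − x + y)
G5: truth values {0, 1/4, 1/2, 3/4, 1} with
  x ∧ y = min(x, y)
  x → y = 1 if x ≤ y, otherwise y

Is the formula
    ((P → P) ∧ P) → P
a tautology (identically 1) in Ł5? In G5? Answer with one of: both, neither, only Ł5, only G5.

In Ł5: every assignment gives 1 — tautology.
In G5: every assignment gives 1 — tautology.

both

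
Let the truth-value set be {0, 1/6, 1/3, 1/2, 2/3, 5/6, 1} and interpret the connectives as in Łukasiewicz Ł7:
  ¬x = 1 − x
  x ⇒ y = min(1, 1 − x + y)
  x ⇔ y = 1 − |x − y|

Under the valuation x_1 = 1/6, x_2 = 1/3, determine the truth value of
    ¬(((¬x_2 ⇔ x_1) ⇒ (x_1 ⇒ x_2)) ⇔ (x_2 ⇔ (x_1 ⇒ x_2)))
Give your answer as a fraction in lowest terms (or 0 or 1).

¬x_2 = ¬1/3 = 2/3
¬x_2 ⇔ x_1 = 2/3 ⇔ 1/6 = 1/2
x_1 ⇒ x_2 = 1/6 ⇒ 1/3 = 1
(¬x_2 ⇔ x_1) ⇒ (x_1 ⇒ x_2) = 1/2 ⇒ 1 = 1
x_1 ⇒ x_2 = 1/6 ⇒ 1/3 = 1
x_2 ⇔ (x_1 ⇒ x_2) = 1/3 ⇔ 1 = 1/3
((¬x_2 ⇔ x_1) ⇒ (x_1 ⇒ x_2)) ⇔ (x_2 ⇔ (x_1 ⇒ x_2)) = 1 ⇔ 1/3 = 1/3
¬(((¬x_2 ⇔ x_1) ⇒ (x_1 ⇒ x_2)) ⇔ (x_2 ⇔ (x_1 ⇒ x_2))) = ¬1/3 = 2/3

2/3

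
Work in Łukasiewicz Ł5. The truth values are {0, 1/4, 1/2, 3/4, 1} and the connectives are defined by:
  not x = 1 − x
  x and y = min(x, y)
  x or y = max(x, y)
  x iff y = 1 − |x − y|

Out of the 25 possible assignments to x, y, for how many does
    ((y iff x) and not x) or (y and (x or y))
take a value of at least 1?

value 1: 6 assignments (counts)
value 3/4: 9 assignments
value 1/2: 6 assignments
value 1/4: 3 assignments
value 0: 1 assignment
So 6 of the 25 assignments meet the threshold.

6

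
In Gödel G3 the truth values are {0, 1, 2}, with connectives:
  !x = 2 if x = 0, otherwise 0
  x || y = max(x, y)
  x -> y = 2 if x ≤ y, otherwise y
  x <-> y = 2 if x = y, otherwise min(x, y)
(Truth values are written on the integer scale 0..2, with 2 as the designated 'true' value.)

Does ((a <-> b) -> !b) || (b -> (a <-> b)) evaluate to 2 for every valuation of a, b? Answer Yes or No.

Counterexample: take a = 1, b = 2.
a <-> b = 1 <-> 2 = 1
!b = !2 = 0
(a <-> b) -> !b = 1 -> 0 = 0
a <-> b = 1 <-> 2 = 1
b -> (a <-> b) = 2 -> 1 = 1
((a <-> b) -> !b) || (b -> (a <-> b)) = 0 || 1 = 1
This gives 1 ≠ 2.

No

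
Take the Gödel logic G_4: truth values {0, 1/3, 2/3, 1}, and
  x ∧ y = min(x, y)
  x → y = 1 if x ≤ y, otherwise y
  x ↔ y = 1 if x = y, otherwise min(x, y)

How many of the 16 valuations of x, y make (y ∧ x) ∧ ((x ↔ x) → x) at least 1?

x = 0, y = 0 ↦ 0  <
x = 0, y = 1/3 ↦ 0  <
x = 0, y = 2/3 ↦ 0  <
x = 0, y = 1 ↦ 0  <
x = 1/3, y = 0 ↦ 0  <
x = 1/3, y = 1/3 ↦ 1/3  <
x = 1/3, y = 2/3 ↦ 1/3  <
x = 1/3, y = 1 ↦ 1/3  <
x = 2/3, y = 0 ↦ 0  <
x = 2/3, y = 1/3 ↦ 1/3  <
x = 2/3, y = 2/3 ↦ 2/3  <
x = 2/3, y = 1 ↦ 2/3  <
x = 1, y = 0 ↦ 0  <
x = 1, y = 1/3 ↦ 1/3  <
x = 1, y = 2/3 ↦ 2/3  <
x = 1, y = 1 ↦ 1  ≥
So 1 of the 16 assignments meets the threshold.

1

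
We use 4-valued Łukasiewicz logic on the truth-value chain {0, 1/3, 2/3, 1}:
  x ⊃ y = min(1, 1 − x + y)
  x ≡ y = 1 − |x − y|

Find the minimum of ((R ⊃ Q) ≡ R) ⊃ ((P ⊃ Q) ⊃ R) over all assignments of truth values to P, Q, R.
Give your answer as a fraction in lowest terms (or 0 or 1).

Take P = 0, Q = 0, R = 1/3:
R ⊃ Q = 1/3 ⊃ 0 = 2/3
(R ⊃ Q) ≡ R = 2/3 ≡ 1/3 = 2/3
P ⊃ Q = 0 ⊃ 0 = 1
(P ⊃ Q) ⊃ R = 1 ⊃ 1/3 = 1/3
((R ⊃ Q) ≡ R) ⊃ ((P ⊃ Q) ⊃ R) = 2/3 ⊃ 1/3 = 2/3
No assignment yields a value below 2/3, so this is the minimum.

2/3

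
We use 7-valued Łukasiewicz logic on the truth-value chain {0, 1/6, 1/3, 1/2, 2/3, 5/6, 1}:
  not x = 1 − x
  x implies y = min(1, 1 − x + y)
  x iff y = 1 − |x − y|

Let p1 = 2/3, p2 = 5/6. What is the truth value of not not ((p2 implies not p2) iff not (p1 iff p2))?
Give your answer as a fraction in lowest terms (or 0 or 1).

not p2 = not 5/6 = 1/6
p2 implies not p2 = 5/6 implies 1/6 = 1/3
p1 iff p2 = 2/3 iff 5/6 = 5/6
not (p1 iff p2) = not 5/6 = 1/6
(p2 implies not p2) iff not (p1 iff p2) = 1/3 iff 1/6 = 5/6
not ((p2 implies not p2) iff not (p1 iff p2)) = not 5/6 = 1/6
not not ((p2 implies not p2) iff not (p1 iff p2)) = not 1/6 = 5/6

5/6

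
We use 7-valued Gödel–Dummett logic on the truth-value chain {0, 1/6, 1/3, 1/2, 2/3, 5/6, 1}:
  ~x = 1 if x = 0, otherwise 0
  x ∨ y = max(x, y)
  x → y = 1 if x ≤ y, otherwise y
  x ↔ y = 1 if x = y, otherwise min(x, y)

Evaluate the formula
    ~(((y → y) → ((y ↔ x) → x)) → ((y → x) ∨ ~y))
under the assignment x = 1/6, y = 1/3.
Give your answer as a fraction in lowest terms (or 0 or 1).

0

y → y = 1/3 → 1/3 = 1
y ↔ x = 1/3 ↔ 1/6 = 1/6
(y ↔ x) → x = 1/6 → 1/6 = 1
(y → y) → ((y ↔ x) → x) = 1 → 1 = 1
y → x = 1/3 → 1/6 = 1/6
~y = ~1/3 = 0
(y → x) ∨ ~y = 1/6 ∨ 0 = 1/6
((y → y) → ((y ↔ x) → x)) → ((y → x) ∨ ~y) = 1 → 1/6 = 1/6
~(((y → y) → ((y ↔ x) → x)) → ((y → x) ∨ ~y)) = ~1/6 = 0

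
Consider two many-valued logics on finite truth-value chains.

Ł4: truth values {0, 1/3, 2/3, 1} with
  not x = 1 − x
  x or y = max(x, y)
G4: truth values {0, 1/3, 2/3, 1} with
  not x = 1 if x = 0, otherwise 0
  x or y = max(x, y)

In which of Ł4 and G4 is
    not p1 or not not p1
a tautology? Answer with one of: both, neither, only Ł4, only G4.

only G4

In Ł4: at p1 = 1/3 the value is 2/3 — not a tautology.
In G4: every assignment gives 1 — tautology.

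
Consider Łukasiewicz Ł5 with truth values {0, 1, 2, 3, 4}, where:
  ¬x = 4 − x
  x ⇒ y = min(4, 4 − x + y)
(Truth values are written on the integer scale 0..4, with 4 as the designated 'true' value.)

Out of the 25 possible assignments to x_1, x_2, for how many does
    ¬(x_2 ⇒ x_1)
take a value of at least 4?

1

value 4: 1 assignment (counts)
value 3: 2 assignments
value 2: 3 assignments
value 1: 4 assignments
value 0: 15 assignments
So 1 of the 25 assignments meets the threshold.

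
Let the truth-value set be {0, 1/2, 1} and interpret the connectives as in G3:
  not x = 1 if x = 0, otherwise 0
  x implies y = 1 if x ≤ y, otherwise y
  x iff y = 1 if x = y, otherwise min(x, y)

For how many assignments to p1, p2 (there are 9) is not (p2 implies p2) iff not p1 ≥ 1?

p1 = 0, p2 = 0 ↦ 0  <
p1 = 0, p2 = 1/2 ↦ 0  <
p1 = 0, p2 = 1 ↦ 0  <
p1 = 1/2, p2 = 0 ↦ 1  ≥
p1 = 1/2, p2 = 1/2 ↦ 1  ≥
p1 = 1/2, p2 = 1 ↦ 1  ≥
p1 = 1, p2 = 0 ↦ 1  ≥
p1 = 1, p2 = 1/2 ↦ 1  ≥
p1 = 1, p2 = 1 ↦ 1  ≥
So 6 of the 9 assignments meet the threshold.

6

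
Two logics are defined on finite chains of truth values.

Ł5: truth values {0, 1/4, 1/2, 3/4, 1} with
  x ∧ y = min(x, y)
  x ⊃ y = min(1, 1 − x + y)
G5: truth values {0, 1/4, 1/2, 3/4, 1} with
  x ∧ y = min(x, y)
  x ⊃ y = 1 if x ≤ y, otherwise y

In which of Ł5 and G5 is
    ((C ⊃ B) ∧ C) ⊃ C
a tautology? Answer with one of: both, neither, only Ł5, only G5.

In Ł5: every assignment gives 1 — tautology.
In G5: every assignment gives 1 — tautology.

both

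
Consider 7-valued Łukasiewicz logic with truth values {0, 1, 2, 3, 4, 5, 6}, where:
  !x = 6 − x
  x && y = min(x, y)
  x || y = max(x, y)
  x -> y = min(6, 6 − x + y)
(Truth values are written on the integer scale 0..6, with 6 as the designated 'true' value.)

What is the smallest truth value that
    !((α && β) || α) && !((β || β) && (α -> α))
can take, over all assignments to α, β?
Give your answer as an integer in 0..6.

Take α = 0, β = 6:
α && β = 0 && 6 = 0
(α && β) || α = 0 || 0 = 0
!((α && β) || α) = !0 = 6
β || β = 6 || 6 = 6
α -> α = 0 -> 0 = 6
(β || β) && (α -> α) = 6 && 6 = 6
!((β || β) && (α -> α)) = !6 = 0
!((α && β) || α) && !((β || β) && (α -> α)) = 6 && 0 = 0
No assignment yields a value below 0, so this is the minimum.

0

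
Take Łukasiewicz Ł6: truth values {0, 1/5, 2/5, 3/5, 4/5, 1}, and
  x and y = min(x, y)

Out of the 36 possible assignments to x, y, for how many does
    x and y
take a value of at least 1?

value 1: 1 assignment (counts)
value 4/5: 3 assignments
value 3/5: 5 assignments
value 2/5: 7 assignments
value 1/5: 9 assignments
value 0: 11 assignments
So 1 of the 36 assignments meets the threshold.

1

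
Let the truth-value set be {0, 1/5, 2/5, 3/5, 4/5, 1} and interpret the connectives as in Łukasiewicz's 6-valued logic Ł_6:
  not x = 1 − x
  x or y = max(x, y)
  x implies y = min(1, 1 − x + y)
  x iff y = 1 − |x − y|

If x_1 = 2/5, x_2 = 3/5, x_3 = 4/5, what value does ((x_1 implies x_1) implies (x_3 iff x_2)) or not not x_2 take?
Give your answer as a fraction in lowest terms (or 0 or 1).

x_1 implies x_1 = 2/5 implies 2/5 = 1
x_3 iff x_2 = 4/5 iff 3/5 = 4/5
(x_1 implies x_1) implies (x_3 iff x_2) = 1 implies 4/5 = 4/5
not x_2 = not 3/5 = 2/5
not not x_2 = not 2/5 = 3/5
((x_1 implies x_1) implies (x_3 iff x_2)) or not not x_2 = 4/5 or 3/5 = 4/5

4/5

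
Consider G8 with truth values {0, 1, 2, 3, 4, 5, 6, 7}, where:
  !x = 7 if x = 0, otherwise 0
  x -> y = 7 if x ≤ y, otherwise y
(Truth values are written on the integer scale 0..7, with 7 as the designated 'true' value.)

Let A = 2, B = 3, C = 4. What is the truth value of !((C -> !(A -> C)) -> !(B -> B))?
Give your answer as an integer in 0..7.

A -> C = 2 -> 4 = 7
!(A -> C) = !7 = 0
C -> !(A -> C) = 4 -> 0 = 0
B -> B = 3 -> 3 = 7
!(B -> B) = !7 = 0
(C -> !(A -> C)) -> !(B -> B) = 0 -> 0 = 7
!((C -> !(A -> C)) -> !(B -> B)) = !7 = 0

0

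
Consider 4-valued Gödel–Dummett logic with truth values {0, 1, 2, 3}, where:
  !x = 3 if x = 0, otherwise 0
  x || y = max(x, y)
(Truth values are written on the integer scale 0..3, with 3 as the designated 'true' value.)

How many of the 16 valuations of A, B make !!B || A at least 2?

A = 0, B = 0 ↦ 0  <
A = 0, B = 1 ↦ 3  ≥
A = 0, B = 2 ↦ 3  ≥
A = 0, B = 3 ↦ 3  ≥
A = 1, B = 0 ↦ 1  <
A = 1, B = 1 ↦ 3  ≥
A = 1, B = 2 ↦ 3  ≥
A = 1, B = 3 ↦ 3  ≥
A = 2, B = 0 ↦ 2  ≥
A = 2, B = 1 ↦ 3  ≥
A = 2, B = 2 ↦ 3  ≥
A = 2, B = 3 ↦ 3  ≥
A = 3, B = 0 ↦ 3  ≥
A = 3, B = 1 ↦ 3  ≥
A = 3, B = 2 ↦ 3  ≥
A = 3, B = 3 ↦ 3  ≥
So 14 of the 16 assignments meet the threshold.

14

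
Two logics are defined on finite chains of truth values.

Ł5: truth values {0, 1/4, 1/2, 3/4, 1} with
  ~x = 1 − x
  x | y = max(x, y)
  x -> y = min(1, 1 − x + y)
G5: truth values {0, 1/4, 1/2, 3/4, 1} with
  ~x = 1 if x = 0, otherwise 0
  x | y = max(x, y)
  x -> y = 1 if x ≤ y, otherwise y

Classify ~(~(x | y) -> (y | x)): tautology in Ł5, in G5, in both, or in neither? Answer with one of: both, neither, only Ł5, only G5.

In Ł5: at x = 0, y = 1/4 the value is 1/2 — not a tautology.
In G5: at x = 0, y = 1/4 the value is 0 — not a tautology.

neither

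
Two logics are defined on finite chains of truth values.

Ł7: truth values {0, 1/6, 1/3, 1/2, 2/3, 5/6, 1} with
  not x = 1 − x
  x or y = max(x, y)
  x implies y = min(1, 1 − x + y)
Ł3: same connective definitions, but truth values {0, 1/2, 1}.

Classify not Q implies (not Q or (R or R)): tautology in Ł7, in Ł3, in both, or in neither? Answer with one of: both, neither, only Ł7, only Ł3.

In Ł7: every assignment gives 1 — tautology.
In Ł3: every assignment gives 1 — tautology.

both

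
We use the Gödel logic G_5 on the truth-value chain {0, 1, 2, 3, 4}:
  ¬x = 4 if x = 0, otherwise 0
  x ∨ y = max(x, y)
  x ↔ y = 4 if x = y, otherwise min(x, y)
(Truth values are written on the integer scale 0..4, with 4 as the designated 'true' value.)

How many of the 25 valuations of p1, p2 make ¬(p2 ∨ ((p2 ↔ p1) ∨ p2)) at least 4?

value 4: 4 assignments (counts)
value 0: 21 assignments
So 4 of the 25 assignments meet the threshold.

4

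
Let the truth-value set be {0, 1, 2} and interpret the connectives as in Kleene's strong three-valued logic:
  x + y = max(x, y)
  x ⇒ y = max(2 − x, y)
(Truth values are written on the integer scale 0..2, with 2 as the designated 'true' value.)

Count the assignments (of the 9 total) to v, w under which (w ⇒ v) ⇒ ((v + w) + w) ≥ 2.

5

v = 0, w = 0 ↦ 0  <
v = 0, w = 1 ↦ 1  <
v = 0, w = 2 ↦ 2  ≥
v = 1, w = 0 ↦ 1  <
v = 1, w = 1 ↦ 1  <
v = 1, w = 2 ↦ 2  ≥
v = 2, w = 0 ↦ 2  ≥
v = 2, w = 1 ↦ 2  ≥
v = 2, w = 2 ↦ 2  ≥
So 5 of the 9 assignments meet the threshold.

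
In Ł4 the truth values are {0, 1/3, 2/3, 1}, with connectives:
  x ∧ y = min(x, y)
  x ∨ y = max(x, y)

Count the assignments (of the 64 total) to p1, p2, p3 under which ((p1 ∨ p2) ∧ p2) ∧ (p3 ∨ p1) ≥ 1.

7

value 1: 7 assignments (counts)
value 2/3: 17 assignments
value 1/3: 21 assignments
value 0: 19 assignments
So 7 of the 64 assignments meet the threshold.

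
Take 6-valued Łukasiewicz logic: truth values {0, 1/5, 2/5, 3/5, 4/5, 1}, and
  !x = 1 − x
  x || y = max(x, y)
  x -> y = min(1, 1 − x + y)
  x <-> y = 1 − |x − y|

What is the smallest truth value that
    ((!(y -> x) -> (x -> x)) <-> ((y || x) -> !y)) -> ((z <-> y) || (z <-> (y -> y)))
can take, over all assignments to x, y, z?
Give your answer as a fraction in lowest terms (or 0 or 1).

Take x = 0, y = 0, z = 2/5:
y -> x = 0 -> 0 = 1
!(y -> x) = !1 = 0
x -> x = 0 -> 0 = 1
!(y -> x) -> (x -> x) = 0 -> 1 = 1
y || x = 0 || 0 = 0
!y = !0 = 1
(y || x) -> !y = 0 -> 1 = 1
(!(y -> x) -> (x -> x)) <-> ((y || x) -> !y) = 1 <-> 1 = 1
z <-> y = 2/5 <-> 0 = 3/5
y -> y = 0 -> 0 = 1
z <-> (y -> y) = 2/5 <-> 1 = 2/5
(z <-> y) || (z <-> (y -> y)) = 3/5 || 2/5 = 3/5
((!(y -> x) -> (x -> x)) <-> ((y || x) -> !y)) -> ((z <-> y) || (z <-> (y -> y))) = 1 -> 3/5 = 3/5
No assignment yields a value below 3/5, so this is the minimum.

3/5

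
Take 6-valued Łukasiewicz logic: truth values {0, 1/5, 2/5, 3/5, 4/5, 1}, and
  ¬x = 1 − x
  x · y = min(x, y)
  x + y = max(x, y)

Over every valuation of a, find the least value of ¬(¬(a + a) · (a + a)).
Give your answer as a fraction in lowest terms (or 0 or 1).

3/5

Take a = 2/5:
a + a = 2/5 + 2/5 = 2/5
¬(a + a) = ¬2/5 = 3/5
a + a = 2/5 + 2/5 = 2/5
¬(a + a) · (a + a) = 3/5 · 2/5 = 2/5
¬(¬(a + a) · (a + a)) = ¬2/5 = 3/5
No assignment yields a value below 3/5, so this is the minimum.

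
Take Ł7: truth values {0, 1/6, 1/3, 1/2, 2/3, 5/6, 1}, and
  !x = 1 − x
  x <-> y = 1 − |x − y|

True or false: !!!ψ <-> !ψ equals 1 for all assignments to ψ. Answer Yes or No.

ψ = 0 ↦ 1
ψ = 1/6 ↦ 1
ψ = 1/3 ↦ 1
ψ = 1/2 ↦ 1
ψ = 2/3 ↦ 1
ψ = 5/6 ↦ 1
ψ = 1 ↦ 1
Every assignment gives a value ≥ 1.

Yes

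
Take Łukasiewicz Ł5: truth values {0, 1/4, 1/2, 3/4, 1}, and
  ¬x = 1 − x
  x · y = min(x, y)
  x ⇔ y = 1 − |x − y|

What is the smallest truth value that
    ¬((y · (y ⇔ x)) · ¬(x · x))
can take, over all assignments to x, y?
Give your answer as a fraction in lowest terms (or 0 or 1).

1/2

Take x = 0, y = 1/2:
y ⇔ x = 1/2 ⇔ 0 = 1/2
y · (y ⇔ x) = 1/2 · 1/2 = 1/2
x · x = 0 · 0 = 0
¬(x · x) = ¬0 = 1
(y · (y ⇔ x)) · ¬(x · x) = 1/2 · 1 = 1/2
¬((y · (y ⇔ x)) · ¬(x · x)) = ¬1/2 = 1/2
No assignment yields a value below 1/2, so this is the minimum.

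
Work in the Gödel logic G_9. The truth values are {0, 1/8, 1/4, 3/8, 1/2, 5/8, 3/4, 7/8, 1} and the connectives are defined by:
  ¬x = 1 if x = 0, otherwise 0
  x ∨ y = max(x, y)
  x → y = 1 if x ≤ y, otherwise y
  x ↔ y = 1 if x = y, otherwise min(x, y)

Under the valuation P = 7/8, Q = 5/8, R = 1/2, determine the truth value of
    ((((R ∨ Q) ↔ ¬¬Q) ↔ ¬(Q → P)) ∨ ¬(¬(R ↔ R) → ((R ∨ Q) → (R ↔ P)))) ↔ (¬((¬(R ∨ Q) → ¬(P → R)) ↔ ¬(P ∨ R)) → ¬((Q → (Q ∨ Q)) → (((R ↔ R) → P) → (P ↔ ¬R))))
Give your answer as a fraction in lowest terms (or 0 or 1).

R ∨ Q = 1/2 ∨ 5/8 = 5/8
¬Q = ¬5/8 = 0
¬¬Q = ¬0 = 1
(R ∨ Q) ↔ ¬¬Q = 5/8 ↔ 1 = 5/8
Q → P = 5/8 → 7/8 = 1
¬(Q → P) = ¬1 = 0
((R ∨ Q) ↔ ¬¬Q) ↔ ¬(Q → P) = 5/8 ↔ 0 = 0
R ↔ R = 1/2 ↔ 1/2 = 1
¬(R ↔ R) = ¬1 = 0
R ∨ Q = 1/2 ∨ 5/8 = 5/8
R ↔ P = 1/2 ↔ 7/8 = 1/2
(R ∨ Q) → (R ↔ P) = 5/8 → 1/2 = 1/2
¬(R ↔ R) → ((R ∨ Q) → (R ↔ P)) = 0 → 1/2 = 1
¬(¬(R ↔ R) → ((R ∨ Q) → (R ↔ P))) = ¬1 = 0
(((R ∨ Q) ↔ ¬¬Q) ↔ ¬(Q → P)) ∨ ¬(¬(R ↔ R) → ((R ∨ Q) → (R ↔ P))) = 0 ∨ 0 = 0
R ∨ Q = 1/2 ∨ 5/8 = 5/8
¬(R ∨ Q) = ¬5/8 = 0
P → R = 7/8 → 1/2 = 1/2
¬(P → R) = ¬1/2 = 0
¬(R ∨ Q) → ¬(P → R) = 0 → 0 = 1
P ∨ R = 7/8 ∨ 1/2 = 7/8
¬(P ∨ R) = ¬7/8 = 0
(¬(R ∨ Q) → ¬(P → R)) ↔ ¬(P ∨ R) = 1 ↔ 0 = 0
¬((¬(R ∨ Q) → ¬(P → R)) ↔ ¬(P ∨ R)) = ¬0 = 1
Q ∨ Q = 5/8 ∨ 5/8 = 5/8
Q → (Q ∨ Q) = 5/8 → 5/8 = 1
R ↔ R = 1/2 ↔ 1/2 = 1
(R ↔ R) → P = 1 → 7/8 = 7/8
¬R = ¬1/2 = 0
P ↔ ¬R = 7/8 ↔ 0 = 0
((R ↔ R) → P) → (P ↔ ¬R) = 7/8 → 0 = 0
(Q → (Q ∨ Q)) → (((R ↔ R) → P) → (P ↔ ¬R)) = 1 → 0 = 0
¬((Q → (Q ∨ Q)) → (((R ↔ R) → P) → (P ↔ ¬R))) = ¬0 = 1
¬((¬(R ∨ Q) → ¬(P → R)) ↔ ¬(P ∨ R)) → ¬((Q → (Q ∨ Q)) → (((R ↔ R) → P) → (P ↔ ¬R))) = 1 → 1 = 1
((((R ∨ Q) ↔ ¬¬Q) ↔ ¬(Q → P)) ∨ ¬(¬(R ↔ R) → ((R ∨ Q) → (R ↔ P)))) ↔ (¬((¬(R ∨ Q) → ¬(P → R)) ↔ ¬(P ∨ R)) → ¬((Q → (Q ∨ Q)) → (((R ↔ R) → P) → (P ↔ ¬R)))) = 0 ↔ 1 = 0

0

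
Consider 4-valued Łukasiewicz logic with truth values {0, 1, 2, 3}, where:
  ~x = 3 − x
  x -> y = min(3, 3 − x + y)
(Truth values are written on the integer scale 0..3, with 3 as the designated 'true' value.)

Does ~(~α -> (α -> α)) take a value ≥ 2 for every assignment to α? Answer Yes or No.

Counterexample: take α = 0.
~α = ~0 = 3
α -> α = 0 -> 0 = 3
~α -> (α -> α) = 3 -> 3 = 3
~(~α -> (α -> α)) = ~3 = 0
This gives 0, which is below 2.

No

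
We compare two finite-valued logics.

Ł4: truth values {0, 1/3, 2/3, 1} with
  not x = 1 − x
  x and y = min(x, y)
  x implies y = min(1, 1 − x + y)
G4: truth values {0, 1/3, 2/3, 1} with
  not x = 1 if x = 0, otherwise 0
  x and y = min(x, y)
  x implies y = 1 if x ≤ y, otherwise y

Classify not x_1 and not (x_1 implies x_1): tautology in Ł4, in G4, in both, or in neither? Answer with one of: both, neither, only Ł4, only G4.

In Ł4: at x_1 = 0 the value is 0 — not a tautology.
In G4: at x_1 = 0 the value is 0 — not a tautology.

neither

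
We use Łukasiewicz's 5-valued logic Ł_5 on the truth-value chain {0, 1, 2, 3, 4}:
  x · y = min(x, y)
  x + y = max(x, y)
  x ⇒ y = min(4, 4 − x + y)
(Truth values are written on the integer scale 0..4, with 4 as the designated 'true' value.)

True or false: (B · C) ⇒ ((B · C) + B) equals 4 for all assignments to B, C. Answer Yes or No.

At B = 1, C = 1, for instance:
B · C = 1 · 1 = 1
(B · C) + B = 1 + 1 = 1
(B · C) ⇒ ((B · C) + B) = 1 ⇒ 1 = 4
and checking the remaining 24 assignments likewise gives ≥ 4 in every case.

Yes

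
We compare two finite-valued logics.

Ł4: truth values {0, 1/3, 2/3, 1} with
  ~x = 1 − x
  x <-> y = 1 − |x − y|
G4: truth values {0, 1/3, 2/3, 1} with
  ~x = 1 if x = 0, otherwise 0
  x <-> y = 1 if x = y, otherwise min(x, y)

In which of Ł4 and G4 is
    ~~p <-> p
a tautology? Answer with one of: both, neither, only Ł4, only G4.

In Ł4: every assignment gives 1 — tautology.
In G4: at p = 1/3 the value is 1/3 — not a tautology.

only Ł4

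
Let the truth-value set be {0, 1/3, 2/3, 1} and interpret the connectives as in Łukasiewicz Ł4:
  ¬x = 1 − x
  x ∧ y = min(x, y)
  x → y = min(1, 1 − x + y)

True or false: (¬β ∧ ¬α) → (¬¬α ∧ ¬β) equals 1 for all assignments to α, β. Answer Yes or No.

Counterexample: take α = 0, β = 0.
¬β = ¬0 = 1
¬α = ¬0 = 1
¬β ∧ ¬α = 1 ∧ 1 = 1
¬α = ¬0 = 1
¬¬α = ¬1 = 0
¬β = ¬0 = 1
¬¬α ∧ ¬β = 0 ∧ 1 = 0
(¬β ∧ ¬α) → (¬¬α ∧ ¬β) = 1 → 0 = 0
This gives 0 ≠ 1.

No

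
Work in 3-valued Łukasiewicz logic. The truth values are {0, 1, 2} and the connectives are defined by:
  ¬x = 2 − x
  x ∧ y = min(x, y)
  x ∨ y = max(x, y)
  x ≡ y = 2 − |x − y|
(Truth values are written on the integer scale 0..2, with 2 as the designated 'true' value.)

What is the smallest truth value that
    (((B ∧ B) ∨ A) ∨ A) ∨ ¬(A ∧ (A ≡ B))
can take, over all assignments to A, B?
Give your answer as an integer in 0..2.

Take A = 1, B = 0:
B ∧ B = 0 ∧ 0 = 0
(B ∧ B) ∨ A = 0 ∨ 1 = 1
((B ∧ B) ∨ A) ∨ A = 1 ∨ 1 = 1
A ≡ B = 1 ≡ 0 = 1
A ∧ (A ≡ B) = 1 ∧ 1 = 1
¬(A ∧ (A ≡ B)) = ¬1 = 1
(((B ∧ B) ∨ A) ∨ A) ∨ ¬(A ∧ (A ≡ B)) = 1 ∨ 1 = 1
No assignment yields a value below 1, so this is the minimum.

1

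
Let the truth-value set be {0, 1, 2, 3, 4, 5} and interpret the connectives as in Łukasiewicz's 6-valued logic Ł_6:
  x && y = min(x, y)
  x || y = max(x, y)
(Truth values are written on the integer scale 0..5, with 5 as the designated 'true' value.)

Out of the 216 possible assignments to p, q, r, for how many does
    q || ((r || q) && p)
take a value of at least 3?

135

value 5: 41 assignments (counts)
value 4: 47 assignments (counts)
value 3: 47 assignments (counts)
value 2: 41 assignments
value 1: 29 assignments
value 0: 11 assignments
So 135 of the 216 assignments meet the threshold.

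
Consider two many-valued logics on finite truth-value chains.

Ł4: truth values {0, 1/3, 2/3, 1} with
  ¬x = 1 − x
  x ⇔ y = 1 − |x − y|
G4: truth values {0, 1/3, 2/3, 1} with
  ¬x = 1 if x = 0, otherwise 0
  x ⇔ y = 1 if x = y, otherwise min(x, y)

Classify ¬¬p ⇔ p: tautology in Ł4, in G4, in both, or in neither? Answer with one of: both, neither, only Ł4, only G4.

only Ł4

In Ł4: every assignment gives 1 — tautology.
In G4: at p = 1/3 the value is 1/3 — not a tautology.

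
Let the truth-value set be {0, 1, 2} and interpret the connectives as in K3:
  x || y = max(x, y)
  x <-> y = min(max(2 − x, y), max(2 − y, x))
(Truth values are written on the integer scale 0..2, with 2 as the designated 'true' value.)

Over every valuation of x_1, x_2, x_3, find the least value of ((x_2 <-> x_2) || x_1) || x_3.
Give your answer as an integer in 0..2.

1

Take x_1 = 0, x_2 = 1, x_3 = 0:
x_2 <-> x_2 = 1 <-> 1 = 1
(x_2 <-> x_2) || x_1 = 1 || 0 = 1
((x_2 <-> x_2) || x_1) || x_3 = 1 || 0 = 1
No assignment yields a value below 1, so this is the minimum.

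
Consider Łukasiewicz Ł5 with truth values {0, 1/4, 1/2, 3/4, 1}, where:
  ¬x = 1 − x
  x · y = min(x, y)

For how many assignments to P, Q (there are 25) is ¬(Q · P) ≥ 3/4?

value 1: 9 assignments (counts)
value 3/4: 7 assignments (counts)
value 1/2: 5 assignments
value 1/4: 3 assignments
value 0: 1 assignment
So 16 of the 25 assignments meet the threshold.

16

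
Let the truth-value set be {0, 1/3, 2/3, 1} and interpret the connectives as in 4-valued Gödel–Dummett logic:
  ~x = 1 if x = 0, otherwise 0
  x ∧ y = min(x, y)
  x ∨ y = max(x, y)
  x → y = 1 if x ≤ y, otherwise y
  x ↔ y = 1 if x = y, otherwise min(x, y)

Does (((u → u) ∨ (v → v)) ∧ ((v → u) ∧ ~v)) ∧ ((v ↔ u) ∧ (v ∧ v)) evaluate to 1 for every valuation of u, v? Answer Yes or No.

No

Counterexample: take u = 0, v = 0.
u → u = 0 → 0 = 1
v → v = 0 → 0 = 1
(u → u) ∨ (v → v) = 1 ∨ 1 = 1
v → u = 0 → 0 = 1
~v = ~0 = 1
(v → u) ∧ ~v = 1 ∧ 1 = 1
((u → u) ∨ (v → v)) ∧ ((v → u) ∧ ~v) = 1 ∧ 1 = 1
v ↔ u = 0 ↔ 0 = 1
v ∧ v = 0 ∧ 0 = 0
(v ↔ u) ∧ (v ∧ v) = 1 ∧ 0 = 0
(((u → u) ∨ (v → v)) ∧ ((v → u) ∧ ~v)) ∧ ((v ↔ u) ∧ (v ∧ v)) = 1 ∧ 0 = 0
This gives 0 ≠ 1.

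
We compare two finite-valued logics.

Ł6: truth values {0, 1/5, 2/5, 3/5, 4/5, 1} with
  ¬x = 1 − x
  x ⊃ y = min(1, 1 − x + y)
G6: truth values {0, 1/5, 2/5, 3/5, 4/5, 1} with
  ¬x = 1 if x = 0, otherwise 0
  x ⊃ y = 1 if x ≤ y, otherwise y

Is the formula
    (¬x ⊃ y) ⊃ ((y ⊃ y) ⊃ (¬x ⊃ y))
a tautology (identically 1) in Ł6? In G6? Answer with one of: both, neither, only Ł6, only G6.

both

In Ł6: every assignment gives 1 — tautology.
In G6: every assignment gives 1 — tautology.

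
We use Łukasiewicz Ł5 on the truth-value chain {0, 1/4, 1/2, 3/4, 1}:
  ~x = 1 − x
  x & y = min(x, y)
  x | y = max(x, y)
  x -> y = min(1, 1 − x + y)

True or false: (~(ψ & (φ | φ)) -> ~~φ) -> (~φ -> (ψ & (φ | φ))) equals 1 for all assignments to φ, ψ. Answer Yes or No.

At φ = 1/4, ψ = 0, for instance:
φ | φ = 1/4 | 1/4 = 1/4
ψ & (φ | φ) = 0 & 1/4 = 0
~(ψ & (φ | φ)) = ~0 = 1
~φ = ~1/4 = 3/4
~~φ = ~3/4 = 1/4
~(ψ & (φ | φ)) -> ~~φ = 1 -> 1/4 = 1/4
~φ -> (ψ & (φ | φ)) = 3/4 -> 0 = 1/4
(~(ψ & (φ | φ)) -> ~~φ) -> (~φ -> (ψ & (φ | φ))) = 1/4 -> 1/4 = 1
and checking the remaining 24 assignments likewise gives ≥ 1 in every case.

Yes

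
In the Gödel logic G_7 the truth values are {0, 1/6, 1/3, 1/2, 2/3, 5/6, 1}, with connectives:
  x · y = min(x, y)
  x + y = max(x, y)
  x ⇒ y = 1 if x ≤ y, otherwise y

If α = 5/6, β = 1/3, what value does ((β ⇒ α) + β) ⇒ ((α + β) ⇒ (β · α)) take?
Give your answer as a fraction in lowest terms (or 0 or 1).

β ⇒ α = 1/3 ⇒ 5/6 = 1
(β ⇒ α) + β = 1 + 1/3 = 1
α + β = 5/6 + 1/3 = 5/6
β · α = 1/3 · 5/6 = 1/3
(α + β) ⇒ (β · α) = 5/6 ⇒ 1/3 = 1/3
((β ⇒ α) + β) ⇒ ((α + β) ⇒ (β · α)) = 1 ⇒ 1/3 = 1/3

1/3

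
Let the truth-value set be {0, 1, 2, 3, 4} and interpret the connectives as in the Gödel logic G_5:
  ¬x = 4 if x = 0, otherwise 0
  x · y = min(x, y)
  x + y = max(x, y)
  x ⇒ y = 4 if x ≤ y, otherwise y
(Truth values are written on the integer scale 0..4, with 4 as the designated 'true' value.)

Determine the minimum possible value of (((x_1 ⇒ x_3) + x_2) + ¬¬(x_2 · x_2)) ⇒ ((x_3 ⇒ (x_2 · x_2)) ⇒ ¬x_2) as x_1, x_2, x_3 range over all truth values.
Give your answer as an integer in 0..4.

Take x_1 = 0, x_2 = 1, x_3 = 0:
x_1 ⇒ x_3 = 0 ⇒ 0 = 4
(x_1 ⇒ x_3) + x_2 = 4 + 1 = 4
x_2 · x_2 = 1 · 1 = 1
¬(x_2 · x_2) = ¬1 = 0
¬¬(x_2 · x_2) = ¬0 = 4
((x_1 ⇒ x_3) + x_2) + ¬¬(x_2 · x_2) = 4 + 4 = 4
x_2 · x_2 = 1 · 1 = 1
x_3 ⇒ (x_2 · x_2) = 0 ⇒ 1 = 4
¬x_2 = ¬1 = 0
(x_3 ⇒ (x_2 · x_2)) ⇒ ¬x_2 = 4 ⇒ 0 = 0
(((x_1 ⇒ x_3) + x_2) + ¬¬(x_2 · x_2)) ⇒ ((x_3 ⇒ (x_2 · x_2)) ⇒ ¬x_2) = 4 ⇒ 0 = 0
No assignment yields a value below 0, so this is the minimum.

0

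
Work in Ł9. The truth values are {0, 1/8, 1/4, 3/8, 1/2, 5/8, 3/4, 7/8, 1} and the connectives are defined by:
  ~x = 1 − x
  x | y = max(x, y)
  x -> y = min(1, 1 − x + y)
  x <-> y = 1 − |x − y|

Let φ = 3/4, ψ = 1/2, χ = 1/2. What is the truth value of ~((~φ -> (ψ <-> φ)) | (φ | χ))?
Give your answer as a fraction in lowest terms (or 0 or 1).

0

~φ = ~3/4 = 1/4
ψ <-> φ = 1/2 <-> 3/4 = 3/4
~φ -> (ψ <-> φ) = 1/4 -> 3/4 = 1
φ | χ = 3/4 | 1/2 = 3/4
(~φ -> (ψ <-> φ)) | (φ | χ) = 1 | 3/4 = 1
~((~φ -> (ψ <-> φ)) | (φ | χ)) = ~1 = 0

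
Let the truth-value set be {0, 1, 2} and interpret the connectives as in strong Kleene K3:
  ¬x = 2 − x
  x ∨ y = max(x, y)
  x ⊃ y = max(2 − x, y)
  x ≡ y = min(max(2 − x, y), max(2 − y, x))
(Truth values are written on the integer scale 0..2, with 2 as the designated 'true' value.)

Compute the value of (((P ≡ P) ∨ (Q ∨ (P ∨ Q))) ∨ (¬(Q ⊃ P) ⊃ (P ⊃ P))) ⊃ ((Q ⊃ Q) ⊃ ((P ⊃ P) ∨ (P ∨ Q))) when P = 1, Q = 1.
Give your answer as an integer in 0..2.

P ≡ P = 1 ≡ 1 = 1
P ∨ Q = 1 ∨ 1 = 1
Q ∨ (P ∨ Q) = 1 ∨ 1 = 1
(P ≡ P) ∨ (Q ∨ (P ∨ Q)) = 1 ∨ 1 = 1
Q ⊃ P = 1 ⊃ 1 = 1
¬(Q ⊃ P) = ¬1 = 1
P ⊃ P = 1 ⊃ 1 = 1
¬(Q ⊃ P) ⊃ (P ⊃ P) = 1 ⊃ 1 = 1
((P ≡ P) ∨ (Q ∨ (P ∨ Q))) ∨ (¬(Q ⊃ P) ⊃ (P ⊃ P)) = 1 ∨ 1 = 1
Q ⊃ Q = 1 ⊃ 1 = 1
P ⊃ P = 1 ⊃ 1 = 1
P ∨ Q = 1 ∨ 1 = 1
(P ⊃ P) ∨ (P ∨ Q) = 1 ∨ 1 = 1
(Q ⊃ Q) ⊃ ((P ⊃ P) ∨ (P ∨ Q)) = 1 ⊃ 1 = 1
(((P ≡ P) ∨ (Q ∨ (P ∨ Q))) ∨ (¬(Q ⊃ P) ⊃ (P ⊃ P))) ⊃ ((Q ⊃ Q) ⊃ ((P ⊃ P) ∨ (P ∨ Q))) = 1 ⊃ 1 = 1

1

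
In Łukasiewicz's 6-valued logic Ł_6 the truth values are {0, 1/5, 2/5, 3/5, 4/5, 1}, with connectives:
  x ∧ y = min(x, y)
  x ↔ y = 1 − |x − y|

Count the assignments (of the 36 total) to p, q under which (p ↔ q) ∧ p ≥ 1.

1

value 1: 1 assignment (counts)
value 4/5: 4 assignments
value 3/5: 7 assignments
value 2/5: 9 assignments
value 1/5: 8 assignments
value 0: 7 assignments
So 1 of the 36 assignments meets the threshold.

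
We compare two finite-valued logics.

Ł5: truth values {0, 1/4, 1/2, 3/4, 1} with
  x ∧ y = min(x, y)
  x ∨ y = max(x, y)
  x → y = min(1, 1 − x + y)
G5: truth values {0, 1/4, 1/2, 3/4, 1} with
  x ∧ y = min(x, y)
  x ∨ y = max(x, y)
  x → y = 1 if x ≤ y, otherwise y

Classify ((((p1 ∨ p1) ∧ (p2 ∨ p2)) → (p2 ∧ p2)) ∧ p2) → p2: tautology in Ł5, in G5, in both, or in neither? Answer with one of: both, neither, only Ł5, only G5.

In Ł5: every assignment gives 1 — tautology.
In G5: every assignment gives 1 — tautology.

both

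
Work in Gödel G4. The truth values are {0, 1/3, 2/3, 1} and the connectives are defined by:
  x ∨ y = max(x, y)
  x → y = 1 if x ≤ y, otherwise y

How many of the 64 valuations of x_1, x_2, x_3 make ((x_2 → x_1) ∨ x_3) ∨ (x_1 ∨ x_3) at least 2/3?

value 1: 46 assignments (counts)
value 2/3: 8 assignments (counts)
value 1/3: 7 assignments
value 0: 3 assignments
So 54 of the 64 assignments meet the threshold.

54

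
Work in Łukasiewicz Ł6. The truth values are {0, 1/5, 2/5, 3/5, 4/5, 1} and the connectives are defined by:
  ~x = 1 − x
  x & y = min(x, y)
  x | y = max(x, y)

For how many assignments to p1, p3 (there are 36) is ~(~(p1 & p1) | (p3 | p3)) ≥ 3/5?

9

value 1: 1 assignment (counts)
value 4/5: 3 assignments (counts)
value 3/5: 5 assignments (counts)
value 2/5: 7 assignments
value 1/5: 9 assignments
value 0: 11 assignments
So 9 of the 36 assignments meet the threshold.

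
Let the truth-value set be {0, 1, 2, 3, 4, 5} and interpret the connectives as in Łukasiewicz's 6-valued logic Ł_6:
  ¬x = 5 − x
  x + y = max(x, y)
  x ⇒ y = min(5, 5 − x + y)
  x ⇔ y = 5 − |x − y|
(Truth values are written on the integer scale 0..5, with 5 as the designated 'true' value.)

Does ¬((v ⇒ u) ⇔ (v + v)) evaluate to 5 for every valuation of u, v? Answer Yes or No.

Counterexample: take u = 0, v = 1.
v ⇒ u = 1 ⇒ 0 = 4
v + v = 1 + 1 = 1
(v ⇒ u) ⇔ (v + v) = 4 ⇔ 1 = 2
¬((v ⇒ u) ⇔ (v + v)) = ¬2 = 3
This gives 3 ≠ 5.

No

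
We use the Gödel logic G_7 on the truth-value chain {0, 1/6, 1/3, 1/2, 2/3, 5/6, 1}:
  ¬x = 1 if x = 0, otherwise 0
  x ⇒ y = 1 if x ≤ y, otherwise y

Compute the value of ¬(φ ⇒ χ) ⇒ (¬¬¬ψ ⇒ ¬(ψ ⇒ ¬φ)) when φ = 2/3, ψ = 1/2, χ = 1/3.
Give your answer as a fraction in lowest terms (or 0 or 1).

1

φ ⇒ χ = 2/3 ⇒ 1/3 = 1/3
¬(φ ⇒ χ) = ¬1/3 = 0
¬ψ = ¬1/2 = 0
¬¬ψ = ¬0 = 1
¬¬¬ψ = ¬1 = 0
¬φ = ¬2/3 = 0
ψ ⇒ ¬φ = 1/2 ⇒ 0 = 0
¬(ψ ⇒ ¬φ) = ¬0 = 1
¬¬¬ψ ⇒ ¬(ψ ⇒ ¬φ) = 0 ⇒ 1 = 1
¬(φ ⇒ χ) ⇒ (¬¬¬ψ ⇒ ¬(ψ ⇒ ¬φ)) = 0 ⇒ 1 = 1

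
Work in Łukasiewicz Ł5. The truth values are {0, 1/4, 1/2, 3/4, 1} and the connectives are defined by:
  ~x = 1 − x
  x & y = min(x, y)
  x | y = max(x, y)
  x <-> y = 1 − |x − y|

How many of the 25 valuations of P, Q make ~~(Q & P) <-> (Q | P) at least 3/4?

13

value 1: 5 assignments (counts)
value 3/4: 8 assignments (counts)
value 1/2: 6 assignments
value 1/4: 4 assignments
value 0: 2 assignments
So 13 of the 25 assignments meet the threshold.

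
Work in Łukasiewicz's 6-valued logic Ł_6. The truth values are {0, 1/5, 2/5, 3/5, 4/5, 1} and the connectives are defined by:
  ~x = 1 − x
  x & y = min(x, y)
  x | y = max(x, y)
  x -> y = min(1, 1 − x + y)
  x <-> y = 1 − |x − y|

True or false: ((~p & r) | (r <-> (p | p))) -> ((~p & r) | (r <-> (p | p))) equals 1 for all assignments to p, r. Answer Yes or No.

Yes

At p = 1, r = 4/5, for instance:
~p = ~1 = 0
~p & r = 0 & 4/5 = 0
p | p = 1 | 1 = 1
r <-> (p | p) = 4/5 <-> 1 = 4/5
(~p & r) | (r <-> (p | p)) = 0 | 4/5 = 4/5
((~p & r) | (r <-> (p | p))) -> ((~p & r) | (r <-> (p | p))) = 4/5 -> 4/5 = 1
and checking the remaining 35 assignments likewise gives ≥ 1 in every case.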